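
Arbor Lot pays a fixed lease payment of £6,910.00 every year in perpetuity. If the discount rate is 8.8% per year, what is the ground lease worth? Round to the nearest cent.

£78522.73

Level perpetuity: PV = C / r = £6,910.00 / 0.088 = £78,522.73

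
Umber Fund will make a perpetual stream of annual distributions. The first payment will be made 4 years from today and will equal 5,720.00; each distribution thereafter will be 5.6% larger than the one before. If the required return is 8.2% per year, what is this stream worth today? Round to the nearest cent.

Value at end of year 3: C₁ / (r − g) = 5,720.00 / (0.082 − 0.056) = 220,000.0000
Discount to today: PV = 220,000.0000 / (1 + 0.082)^3 = 220,000.0000 / 1.266723 = 173,676.44

173676.44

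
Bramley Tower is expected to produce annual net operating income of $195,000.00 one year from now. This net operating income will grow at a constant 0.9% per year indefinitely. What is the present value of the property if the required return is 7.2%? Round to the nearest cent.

$3095238.10

Growing perpetuity: P = D₁ / (r − g) = $195,000.0000 / (0.072 − 0.009) = $3,095,238.10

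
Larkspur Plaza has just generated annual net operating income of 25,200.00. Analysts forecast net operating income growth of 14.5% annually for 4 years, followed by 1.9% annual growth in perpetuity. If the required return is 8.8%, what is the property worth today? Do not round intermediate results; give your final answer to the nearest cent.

D_1 = 28854.00000
D_2 = 33037.83000
D_3 = 37828.31535
D_4 = 43313.42108
Terminal value at year 4: TV = D_4×(1+g_2)/(r−g_2) = 44136.37608/0.069 = 639657.62429
P_0 = D_1/(1+r)^1 + D_2/(1+r)^2 + D_3/(1+r)^3 + D_4/(1+r)^4 + TV/(1+r)^4
    = 26520.22059 + 27909.60714 + 29371.78325 + 30910.56234 + 456490.76848 = 571202.94180

571202.94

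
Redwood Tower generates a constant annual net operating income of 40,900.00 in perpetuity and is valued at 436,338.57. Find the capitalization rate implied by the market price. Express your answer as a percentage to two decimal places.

P = C/r ⇒ r = C/P = 40,900.00/436,338.57 = 0.093735

9.37%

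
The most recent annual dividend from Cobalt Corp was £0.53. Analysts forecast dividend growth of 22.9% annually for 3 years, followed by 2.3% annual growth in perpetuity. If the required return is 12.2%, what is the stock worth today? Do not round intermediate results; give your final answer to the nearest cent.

£9.11

D_1 = 0.65137
D_2 = 0.80053
D_3 = 0.98386
Terminal value at year 3: TV = D_3×(1+g_2)/(r−g_2) = 1.00648/0.099 = 10.16651
P_0 = D_1/(1+r)^1 + D_2/(1+r)^2 + D_3/(1+r)^3 + TV/(1+r)^3
    = 0.58054 + 0.63591 + 0.69655 + 7.19769 = 9.11070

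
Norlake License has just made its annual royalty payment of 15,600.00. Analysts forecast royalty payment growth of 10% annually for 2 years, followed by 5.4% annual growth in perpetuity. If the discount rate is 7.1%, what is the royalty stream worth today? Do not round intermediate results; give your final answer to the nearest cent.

1052766.52

D_1 = 17160.00000
D_2 = 18876.00000
Terminal value at year 2: TV = D_2×(1+g_2)/(r−g_2) = 19895.30400/0.017 = 1170312.00000
P_0 = D_1/(1+r)^1 + D_2/(1+r)^2 + TV/(1+r)^2
    = 16022.40896 + 16456.25570 + 1020287.85370 = 1052766.51837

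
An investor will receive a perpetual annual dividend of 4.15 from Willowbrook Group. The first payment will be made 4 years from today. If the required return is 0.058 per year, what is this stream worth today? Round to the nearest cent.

Value at end of year 3: C / r = 4.15 / 0.058 = 71.5517
Discount to today: PV = 71.5517 / (1 + 0.058)^3 = 71.5517 / 1.184287 = 60.42

60.42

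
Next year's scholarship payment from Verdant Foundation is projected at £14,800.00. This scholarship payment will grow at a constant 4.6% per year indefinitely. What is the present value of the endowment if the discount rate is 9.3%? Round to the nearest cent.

Growing perpetuity: P = D₁ / (r − g) = £14,800.0000 / (0.093 − 0.046) = £314,893.62

£314893.62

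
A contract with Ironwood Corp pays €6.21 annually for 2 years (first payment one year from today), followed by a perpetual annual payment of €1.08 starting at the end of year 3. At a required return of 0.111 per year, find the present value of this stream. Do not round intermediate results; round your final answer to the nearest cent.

PV of 2-year annuity: €6.21 × [1 − (1+0.111)^−2] / 0.111 = 10.62067
Perpetuity value at year 2: €1.08 / 0.111 = 9.72973
PV of perpetuity: 9.72973 / (1+0.111)^2 = 7.88266
Total PV = 10.62067 + 7.88266 = 18.50332

€18.50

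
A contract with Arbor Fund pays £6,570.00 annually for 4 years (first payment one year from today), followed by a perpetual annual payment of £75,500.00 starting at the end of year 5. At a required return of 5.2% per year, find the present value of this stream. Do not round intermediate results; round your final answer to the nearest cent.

PV of 4-year annuity: £6,570.00 × [1 − (1+0.052)^−4] / 0.052 = 23189.06760
Perpetuity value at year 4: £75,500.00 / 0.052 = 1451923.07692
PV of perpetuity: 1451923.07692 / (1+0.052)^4 = 1185442.92416
Total PV = 23189.06760 + 1185442.92416 = 1208631.99176

£1208631.99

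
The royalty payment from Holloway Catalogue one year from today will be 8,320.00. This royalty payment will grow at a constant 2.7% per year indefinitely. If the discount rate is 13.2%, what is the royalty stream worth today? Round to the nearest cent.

Growing perpetuity: P = D₁ / (r − g) = 8,320.0000 / (0.132 − 0.027) = 79,238.10

79238.10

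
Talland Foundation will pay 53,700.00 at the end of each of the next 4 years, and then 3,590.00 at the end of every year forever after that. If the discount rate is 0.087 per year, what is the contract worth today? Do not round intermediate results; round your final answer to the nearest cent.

PV of 4-year annuity: 53,700.00 × [1 − (1+0.087)^−4] / 0.087 = 175124.74346
Perpetuity value at year 4: 3,590.00 / 0.087 = 41264.36782
PV of perpetuity: 41264.36782 / (1+0.087)^4 = 29556.77323
Total PV = 175124.74346 + 29556.77323 = 204681.51669

204681.52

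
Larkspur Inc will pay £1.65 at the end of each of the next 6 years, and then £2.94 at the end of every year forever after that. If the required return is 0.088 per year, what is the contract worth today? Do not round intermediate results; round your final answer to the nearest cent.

£27.59

PV of 6-year annuity: £1.65 × [1 − (1+0.088)^−6] / 0.088 = 7.44611
Perpetuity value at year 6: £2.94 / 0.088 = 33.40909
PV of perpetuity: 33.40909 / (1+0.088)^6 = 20.14148
Total PV = 7.44611 + 20.14148 = 27.58759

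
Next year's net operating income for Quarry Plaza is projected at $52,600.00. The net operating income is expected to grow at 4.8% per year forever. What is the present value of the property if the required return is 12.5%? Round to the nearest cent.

Growing perpetuity: P = D₁ / (r − g) = $52,600.0000 / (0.125 − 0.048) = $683,116.88

$683116.88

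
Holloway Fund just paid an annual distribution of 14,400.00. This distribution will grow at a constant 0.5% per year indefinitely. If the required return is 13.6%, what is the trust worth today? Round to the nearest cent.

110473.28

D₁ = D₀ × (1 + g) = 14,400.00 × 1.005 = 14,472.0000
Growing perpetuity: P = D₁ / (r − g) = 14,472.0000 / (0.136 − 0.005) = 110,473.28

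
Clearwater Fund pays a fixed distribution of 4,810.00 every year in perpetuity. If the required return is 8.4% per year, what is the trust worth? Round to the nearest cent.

Level perpetuity: PV = C / r = 4,810.00 / 0.084 = 57,261.90

57261.90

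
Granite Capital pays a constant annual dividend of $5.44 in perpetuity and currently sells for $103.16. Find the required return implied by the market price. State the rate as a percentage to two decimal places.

P = C/r ⇒ r = C/P = $5.44/$103.16 = 0.052734

5.27%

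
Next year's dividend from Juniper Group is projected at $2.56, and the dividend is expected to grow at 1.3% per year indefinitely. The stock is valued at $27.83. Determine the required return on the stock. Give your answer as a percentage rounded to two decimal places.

10.50%

P = D₁/(r − g) ⇒ r = D₁/P + g = $2.5600/$27.83 + 0.013 = 0.091987 + 0.013 = 0.104987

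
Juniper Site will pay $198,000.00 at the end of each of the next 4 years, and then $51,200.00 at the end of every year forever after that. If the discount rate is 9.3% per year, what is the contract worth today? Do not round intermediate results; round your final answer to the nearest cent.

$1023013.59

PV of 4-year annuity: $198,000.00 × [1 − (1+0.093)^−4] / 0.093 = 637263.20331
Perpetuity value at year 4: $51,200.00 / 0.093 = 550537.63441
PV of perpetuity: 550537.63441 / (1+0.093)^4 = 385750.38184
Total PV = 637263.20331 + 385750.38184 = 1023013.58514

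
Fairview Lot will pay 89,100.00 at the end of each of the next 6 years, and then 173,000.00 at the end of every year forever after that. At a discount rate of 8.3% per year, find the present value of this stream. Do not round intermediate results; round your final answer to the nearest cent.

PV of 6-year annuity: 89,100.00 × [1 − (1+0.083)^−6] / 0.083 = 408176.59085
Perpetuity value at year 6: 173,000.00 / 0.083 = 2084337.34940
PV of perpetuity: 2084337.34940 / (1+0.083)^6 = 1291805.92159
Total PV = 408176.59085 + 1291805.92159 = 1699982.51244

1699982.51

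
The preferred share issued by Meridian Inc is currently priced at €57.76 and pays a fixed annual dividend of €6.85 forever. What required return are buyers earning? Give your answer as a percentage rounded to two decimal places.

11.86%

P = C/r ⇒ r = C/P = €6.85/€57.76 = 0.118594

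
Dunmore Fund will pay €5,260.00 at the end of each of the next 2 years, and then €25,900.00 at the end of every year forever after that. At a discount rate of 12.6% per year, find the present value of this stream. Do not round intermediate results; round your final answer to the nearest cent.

PV of 2-year annuity: €5,260.00 × [1 − (1+0.126)^−2] / 0.126 = 8820.07389
Perpetuity value at year 2: €25,900.00 / 0.126 = 205555.55556
PV of perpetuity: 205555.55556 / (1+0.126)^2 = 162125.91417
Total PV = 8820.07389 + 162125.91417 = 170945.98806

€170945.99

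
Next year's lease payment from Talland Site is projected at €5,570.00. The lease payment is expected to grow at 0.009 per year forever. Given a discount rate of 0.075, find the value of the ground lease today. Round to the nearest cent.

€84393.94

Growing perpetuity: P = D₁ / (r − g) = €5,570.0000 / (0.075 − 0.009) = €84,393.94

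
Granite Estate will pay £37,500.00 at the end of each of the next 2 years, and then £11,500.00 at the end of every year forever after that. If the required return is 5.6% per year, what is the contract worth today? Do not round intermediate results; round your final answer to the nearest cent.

PV of 2-year annuity: £37,500.00 × [1 − (1+0.056)^−2] / 0.056 = 69139.54890
Perpetuity value at year 2: £11,500.00 / 0.056 = 205357.14286
PV of perpetuity: 205357.14286 / (1+0.056)^2 = 184154.34786
Total PV = 69139.54890 + 184154.34786 = 253293.89676

£253293.90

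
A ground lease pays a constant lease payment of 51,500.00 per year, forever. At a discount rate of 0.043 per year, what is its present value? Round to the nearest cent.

Level perpetuity: PV = C / r = 51,500.00 / 0.043 = 1,197,674.42

1197674.42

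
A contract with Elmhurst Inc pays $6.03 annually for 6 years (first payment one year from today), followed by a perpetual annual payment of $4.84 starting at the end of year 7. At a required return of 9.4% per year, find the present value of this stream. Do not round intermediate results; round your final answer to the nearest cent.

PV of 6-year annuity: $6.03 × [1 − (1+0.094)^−6] / 0.094 = 26.73051
Perpetuity value at year 6: $4.84 / 0.094 = 51.48936
PV of perpetuity: 51.48936 / (1+0.094)^6 = 30.03403
Total PV = 26.73051 + 30.03403 = 56.76454

$56.76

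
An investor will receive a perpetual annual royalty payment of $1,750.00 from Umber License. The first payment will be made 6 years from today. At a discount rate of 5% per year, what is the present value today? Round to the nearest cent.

$27423.42

Value at end of year 5: C / r = $1,750.00 / 0.05 = $35,000.0000
Discount to today: PV = $35,000.0000 / (1 + 0.05)^5 = $35,000.0000 / 1.276282 = $27,423.42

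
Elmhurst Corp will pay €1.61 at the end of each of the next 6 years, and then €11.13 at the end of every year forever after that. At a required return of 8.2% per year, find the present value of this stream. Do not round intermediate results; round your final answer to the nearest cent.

€91.99

PV of 6-year annuity: €1.61 × [1 − (1+0.082)^−6] / 0.082 = 7.39789
Perpetuity value at year 6: €11.13 / 0.082 = 135.73171
PV of perpetuity: 135.73171 / (1+0.082)^6 = 84.58975
Total PV = 7.39789 + 84.58975 = 91.98764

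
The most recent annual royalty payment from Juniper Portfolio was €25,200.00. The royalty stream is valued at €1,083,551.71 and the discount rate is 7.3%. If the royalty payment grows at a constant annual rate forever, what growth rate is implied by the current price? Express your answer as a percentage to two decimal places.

4.86%

P = D₀(1+g)/(r−g) ⇒ P(r−g) = D₀(1+g) ⇒ g(P+D₀) = P·r − D₀
g = (P·r − D₀)/(P + D₀) = (€1,083,551.71×0.073 − €25,200.00) / (€1,083,551.71 + €25,200.00) = 0.048613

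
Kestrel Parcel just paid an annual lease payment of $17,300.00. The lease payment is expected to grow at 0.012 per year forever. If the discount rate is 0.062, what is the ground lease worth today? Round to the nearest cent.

D₁ = D₀ × (1 + g) = $17,300.00 × 1.012 = $17,507.6000
Growing perpetuity: P = D₁ / (r − g) = $17,507.6000 / (0.062 − 0.012) = $350,152.00

$350152.00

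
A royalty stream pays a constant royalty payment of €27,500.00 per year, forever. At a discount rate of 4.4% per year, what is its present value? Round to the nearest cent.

Level perpetuity: PV = C / r = €27,500.00 / 0.044 = €625,000.00

€625000.00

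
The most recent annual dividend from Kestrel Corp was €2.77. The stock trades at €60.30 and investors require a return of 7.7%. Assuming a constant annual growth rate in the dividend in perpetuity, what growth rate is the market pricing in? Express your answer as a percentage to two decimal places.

2.97%

P = D₀(1+g)/(r−g) ⇒ P(r−g) = D₀(1+g) ⇒ g(P+D₀) = P·r − D₀
g = (P·r − D₀)/(P + D₀) = (€60.30×0.077 − €2.77) / (€60.30 + €2.77) = 0.029699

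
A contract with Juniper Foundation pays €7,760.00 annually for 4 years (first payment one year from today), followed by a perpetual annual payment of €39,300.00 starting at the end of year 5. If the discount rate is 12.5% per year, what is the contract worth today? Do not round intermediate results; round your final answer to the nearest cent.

PV of 4-year annuity: €7,760.00 × [1 − (1+0.125)^−4] / 0.125 = 23323.76162
Perpetuity value at year 4: €39,300.00 / 0.125 = 314400.00000
PV of perpetuity: 314400.00000 / (1+0.125)^4 = 196278.37220
Total PV = 23323.76162 + 196278.37220 = 219602.13382

€219602.13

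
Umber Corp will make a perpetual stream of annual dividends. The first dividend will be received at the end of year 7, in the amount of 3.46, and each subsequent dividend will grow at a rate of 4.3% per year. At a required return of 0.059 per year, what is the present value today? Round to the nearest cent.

153.31

Value at end of year 6: C₁ / (r − g) = 3.46 / (0.059 − 0.043) = 216.2500
Discount to today: PV = 216.2500 / (1 + 0.059)^6 = 216.2500 / 1.410509 = 153.31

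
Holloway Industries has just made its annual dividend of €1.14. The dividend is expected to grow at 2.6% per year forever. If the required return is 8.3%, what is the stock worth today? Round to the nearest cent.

€20.52

D₁ = D₀ × (1 + g) = €1.14 × 1.026 = €1.1696
Growing perpetuity: P = D₁ / (r − g) = €1.1696 / (0.083 − 0.026) = €20.52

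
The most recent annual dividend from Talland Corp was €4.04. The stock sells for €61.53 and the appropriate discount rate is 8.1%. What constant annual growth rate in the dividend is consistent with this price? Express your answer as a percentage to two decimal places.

1.44%

P = D₀(1+g)/(r−g) ⇒ P(r−g) = D₀(1+g) ⇒ g(P+D₀) = P·r − D₀
g = (P·r − D₀)/(P + D₀) = (€61.53×0.081 − €4.04) / (€61.53 + €4.04) = 0.014396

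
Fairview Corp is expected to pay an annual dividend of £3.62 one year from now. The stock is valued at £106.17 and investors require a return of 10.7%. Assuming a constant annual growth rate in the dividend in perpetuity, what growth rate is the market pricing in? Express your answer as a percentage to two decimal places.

P = D₁/(r−g) ⇒ g = r − D₁/P = 0.107 − £3.62/£106.17 = 0.072904

7.29%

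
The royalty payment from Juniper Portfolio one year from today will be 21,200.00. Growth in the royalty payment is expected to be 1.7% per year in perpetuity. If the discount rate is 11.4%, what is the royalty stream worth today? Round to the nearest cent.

218556.70

Growing perpetuity: P = D₁ / (r − g) = 21,200.0000 / (0.114 − 0.017) = 218,556.70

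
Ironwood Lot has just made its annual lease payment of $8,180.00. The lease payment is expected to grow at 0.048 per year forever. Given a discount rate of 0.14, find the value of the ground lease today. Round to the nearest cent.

D₁ = D₀ × (1 + g) = $8,180.00 × 1.048 = $8,572.6400
Growing perpetuity: P = D₁ / (r − g) = $8,572.6400 / (0.14 − 0.048) = $93,180.87

$93180.87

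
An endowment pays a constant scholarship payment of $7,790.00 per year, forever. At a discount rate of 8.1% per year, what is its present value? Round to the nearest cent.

Level perpetuity: PV = C / r = $7,790.00 / 0.081 = $96,172.84

$96172.84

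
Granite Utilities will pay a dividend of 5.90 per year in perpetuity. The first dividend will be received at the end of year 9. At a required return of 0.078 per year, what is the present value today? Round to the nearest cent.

41.48

Value at end of year 8: C / r = 5.90 / 0.078 = 75.6410
Discount to today: PV = 75.6410 / (1 + 0.078)^8 = 75.6410 / 1.823686 = 41.48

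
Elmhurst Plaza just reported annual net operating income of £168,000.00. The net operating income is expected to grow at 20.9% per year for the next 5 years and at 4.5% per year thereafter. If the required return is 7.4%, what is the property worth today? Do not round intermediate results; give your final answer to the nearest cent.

D_1 = 203112.00000
D_2 = 245562.40800
D_3 = 296884.95127
D_4 = 358933.90609
D_5 = 433951.09246
Terminal value at year 5: TV = D_5×(1+g_2)/(r−g_2) = 453478.89162/0.029 = 15637203.15934
P_0 = D_1/(1+r)^1 + D_2/(1+r)^2 + D_3/(1+r)^3 + D_4/(1+r)^4 + D_5/(1+r)^5 + TV/(1+r)^5
    = 189117.31844 + 212889.04841 + 239648.84499 + 269772.30316 + 303682.22954 + 10943032.06443 = 12158141.80897

£12158141.81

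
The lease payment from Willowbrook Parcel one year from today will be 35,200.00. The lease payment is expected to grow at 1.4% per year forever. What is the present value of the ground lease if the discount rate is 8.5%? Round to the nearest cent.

Growing perpetuity: P = D₁ / (r − g) = 35,200.0000 / (0.085 − 0.014) = 495,774.65

495774.65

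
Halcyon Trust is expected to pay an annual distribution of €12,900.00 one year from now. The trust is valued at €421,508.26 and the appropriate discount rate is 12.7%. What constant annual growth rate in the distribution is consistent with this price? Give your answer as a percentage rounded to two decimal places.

P = D₁/(r−g) ⇒ g = r − D₁/P = 0.127 − €12,900.00/€421,508.26 = 0.096396

9.64%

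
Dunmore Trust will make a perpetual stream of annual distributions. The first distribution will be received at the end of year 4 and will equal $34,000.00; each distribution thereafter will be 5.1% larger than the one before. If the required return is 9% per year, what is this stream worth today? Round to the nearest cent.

$673185.60

Value at end of year 3: C₁ / (r − g) = $34,000.00 / (0.09 − 0.051) = $871,794.8718
Discount to today: PV = $871,794.8718 / (1 + 0.09)^3 = $871,794.8718 / 1.295029 = $673,185.60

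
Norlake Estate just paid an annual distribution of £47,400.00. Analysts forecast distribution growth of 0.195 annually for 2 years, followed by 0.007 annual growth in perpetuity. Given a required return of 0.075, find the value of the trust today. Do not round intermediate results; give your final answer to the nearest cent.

£978660.86

D_1 = 56643.00000
D_2 = 67688.38500
Terminal value at year 2: TV = D_2×(1+g_2)/(r−g_2) = 68162.20370/0.068 = 1002385.34846
P_0 = D_1/(1+r)^1 + D_2/(1+r)^2 + TV/(1+r)^2
    = 52691.16279 + 58572.96701 + 867396.73203 = 978660.86183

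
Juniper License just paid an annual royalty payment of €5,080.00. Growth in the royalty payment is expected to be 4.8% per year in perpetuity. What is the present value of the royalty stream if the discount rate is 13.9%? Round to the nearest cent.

D₁ = D₀ × (1 + g) = €5,080.00 × 1.048 = €5,323.8400
Growing perpetuity: P = D₁ / (r − g) = €5,323.8400 / (0.139 − 0.048) = €58,503.74

€58503.74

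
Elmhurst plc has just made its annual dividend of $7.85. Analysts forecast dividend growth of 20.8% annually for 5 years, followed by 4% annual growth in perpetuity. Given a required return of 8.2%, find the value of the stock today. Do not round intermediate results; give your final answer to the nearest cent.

$392.46

D_1 = 9.48280
D_2 = 11.45522
D_3 = 13.83791
D_4 = 16.71619
D_5 = 20.19316
Terminal value at year 5: TV = D_5×(1+g_2)/(r−g_2) = 21.00089/0.042 = 500.02115
P_0 = D_1/(1+r)^1 + D_2/(1+r)^2 + D_3/(1+r)^3 + D_4/(1+r)^4 + D_5/(1+r)^5 + TV/(1+r)^5
    = 8.76414 + 9.78473 + 10.92418 + 12.19631 + 13.61658 + 337.17244 = 392.45838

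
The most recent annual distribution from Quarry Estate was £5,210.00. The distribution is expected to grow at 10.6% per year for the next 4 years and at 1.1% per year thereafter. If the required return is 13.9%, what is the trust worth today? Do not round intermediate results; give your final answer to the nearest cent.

£55958.75

D_1 = 5762.26000
D_2 = 6373.05956
D_3 = 7048.60387
D_4 = 7795.75588
Terminal value at year 4: TV = D_4×(1+g_2)/(r−g_2) = 7881.50920/0.128 = 61574.29061
P_0 = D_1/(1+r)^1 + D_2/(1+r)^2 + D_3/(1+r)^3 + D_4/(1+r)^4 + TV/(1+r)^4
    = 5059.05180 + 4912.47699 + 4770.14886 + 4631.94437 + 36585.12311 = 55958.74513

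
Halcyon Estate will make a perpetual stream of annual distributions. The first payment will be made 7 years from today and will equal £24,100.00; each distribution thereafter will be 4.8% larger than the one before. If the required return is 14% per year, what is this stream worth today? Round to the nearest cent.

£119343.87

Value at end of year 6: C₁ / (r − g) = £24,100.00 / (0.14 − 0.048) = £261,956.5217
Discount to today: PV = £261,956.5217 / (1 + 0.14)^6 = £261,956.5217 / 2.194973 = £119,343.87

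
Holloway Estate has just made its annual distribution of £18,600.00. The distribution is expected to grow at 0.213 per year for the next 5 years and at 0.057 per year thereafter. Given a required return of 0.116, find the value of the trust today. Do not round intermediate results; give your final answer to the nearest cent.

D_1 = 22561.80000
D_2 = 27367.46340
D_3 = 33196.73310
D_4 = 40267.63726
D_5 = 48844.64399
Terminal value at year 5: TV = D_5×(1+g_2)/(r−g_2) = 51628.78870/0.059 = 875064.21522
P_0 = D_1/(1+r)^1 + D_2/(1+r)^2 + D_3/(1+r)^3 + D_4/(1+r)^4 + D_5/(1+r)^5 + TV/(1+r)^5
    = 20216.66667 + 21973.85006 + 23883.76355 + 25959.68207 + 28216.03436 + 505497.42915 = 625747.42586

£625747.43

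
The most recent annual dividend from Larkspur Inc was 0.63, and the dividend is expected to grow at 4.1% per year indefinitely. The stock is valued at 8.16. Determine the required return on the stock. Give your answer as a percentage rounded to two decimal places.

D₁ = 0.63 × 1.041 = 0.6558
P = D₁/(r − g) ⇒ r = D₁/P + g = 0.6558/8.16 + 0.041 = 0.080371 + 0.041 = 0.121371

12.14%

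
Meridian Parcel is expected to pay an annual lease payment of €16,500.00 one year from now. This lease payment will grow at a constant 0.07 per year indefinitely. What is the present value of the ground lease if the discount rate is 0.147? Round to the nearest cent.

Growing perpetuity: P = D₁ / (r − g) = €16,500.0000 / (0.147 − 0.07) = €214,285.71

€214285.71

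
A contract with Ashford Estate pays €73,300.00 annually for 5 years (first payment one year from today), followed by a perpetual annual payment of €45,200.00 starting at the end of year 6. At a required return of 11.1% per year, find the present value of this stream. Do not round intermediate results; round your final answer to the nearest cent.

€510801.19

PV of 5-year annuity: €73,300.00 × [1 − (1+0.111)^−5] / 0.111 = 270229.14457
Perpetuity value at year 5: €45,200.00 / 0.111 = 407207.20721
PV of perpetuity: 407207.20721 / (1+0.111)^5 = 240572.04575
Total PV = 270229.14457 + 240572.04575 = 510801.19032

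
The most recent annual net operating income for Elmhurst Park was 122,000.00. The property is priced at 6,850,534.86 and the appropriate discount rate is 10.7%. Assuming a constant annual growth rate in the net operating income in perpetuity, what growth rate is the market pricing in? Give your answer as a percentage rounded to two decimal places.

8.76%

P = D₀(1+g)/(r−g) ⇒ P(r−g) = D₀(1+g) ⇒ g(P+D₀) = P·r − D₀
g = (P·r − D₀)/(P + D₀) = (6,850,534.86×0.107 − 122,000.00) / (6,850,534.86 + 122,000.00) = 0.087631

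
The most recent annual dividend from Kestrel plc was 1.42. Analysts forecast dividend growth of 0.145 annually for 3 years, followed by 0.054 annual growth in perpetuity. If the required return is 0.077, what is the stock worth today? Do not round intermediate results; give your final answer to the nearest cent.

83.01

D_1 = 1.62590
D_2 = 1.86166
D_3 = 2.13160
Terminal value at year 3: TV = D_3×(1+g_2)/(r−g_2) = 2.24670/0.023 = 97.68268
P_0 = D_1/(1+r)^1 + D_2/(1+r)^2 + D_3/(1+r)^3 + TV/(1+r)^3
    = 1.50966 + 1.60497 + 1.70631 + 78.19347 = 83.01441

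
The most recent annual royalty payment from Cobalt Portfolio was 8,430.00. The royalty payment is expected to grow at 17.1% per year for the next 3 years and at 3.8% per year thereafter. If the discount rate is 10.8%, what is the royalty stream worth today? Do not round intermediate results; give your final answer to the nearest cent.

175839.78

D_1 = 9871.53000
D_2 = 11559.56163
D_3 = 13536.24667
Terminal value at year 3: TV = D_3×(1+g_2)/(r−g_2) = 14050.62404/0.07 = 200723.20060
P_0 = D_1/(1+r)^1 + D_2/(1+r)^2 + D_3/(1+r)^3 + TV/(1+r)^3
    = 8909.32310 + 9415.90014 + 9951.28074 + 147563.27732 = 175839.78131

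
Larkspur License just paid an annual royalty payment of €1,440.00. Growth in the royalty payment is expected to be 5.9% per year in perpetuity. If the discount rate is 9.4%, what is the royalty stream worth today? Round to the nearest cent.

D₁ = D₀ × (1 + g) = €1,440.00 × 1.059 = €1,524.9600
Growing perpetuity: P = D₁ / (r − g) = €1,524.9600 / (0.094 − 0.059) = €43,570.29

€43570.29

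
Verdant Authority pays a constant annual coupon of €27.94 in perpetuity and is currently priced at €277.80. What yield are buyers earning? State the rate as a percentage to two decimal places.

10.06%

P = C/r ⇒ r = C/P = €27.94/€277.80 = 0.100576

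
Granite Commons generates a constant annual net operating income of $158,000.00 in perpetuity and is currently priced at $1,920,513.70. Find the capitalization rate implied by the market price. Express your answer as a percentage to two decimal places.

P = C/r ⇒ r = C/P = $158,000.00/$1,920,513.70 = 0.082270

8.23%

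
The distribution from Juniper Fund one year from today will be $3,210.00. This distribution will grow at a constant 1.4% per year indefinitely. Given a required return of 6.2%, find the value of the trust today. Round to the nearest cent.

$66875.00

Growing perpetuity: P = D₁ / (r − g) = $3,210.0000 / (0.062 − 0.014) = $66,875.00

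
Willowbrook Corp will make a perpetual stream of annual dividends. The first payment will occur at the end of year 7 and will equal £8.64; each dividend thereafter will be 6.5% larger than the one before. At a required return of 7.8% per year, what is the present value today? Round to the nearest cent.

Value at end of year 6: C₁ / (r − g) = £8.64 / (0.078 − 0.065) = £664.6154
Discount to today: PV = £664.6154 / (1 + 0.078)^6 = £664.6154 / 1.569324 = £423.50

£423.50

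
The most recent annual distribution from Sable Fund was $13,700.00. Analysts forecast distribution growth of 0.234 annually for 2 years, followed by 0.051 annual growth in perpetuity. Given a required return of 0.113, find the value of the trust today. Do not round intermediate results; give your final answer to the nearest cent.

D_1 = 16905.80000
D_2 = 20861.75720
Terminal value at year 2: TV = D_2×(1+g_2)/(r−g_2) = 21925.70682/0.062 = 353640.43254
P_0 = D_1/(1+r)^1 + D_2/(1+r)^2 + TV/(1+r)^2
    = 15189.39802 + 16840.71623 + 285477.30250 = 317507.41675

$317507.42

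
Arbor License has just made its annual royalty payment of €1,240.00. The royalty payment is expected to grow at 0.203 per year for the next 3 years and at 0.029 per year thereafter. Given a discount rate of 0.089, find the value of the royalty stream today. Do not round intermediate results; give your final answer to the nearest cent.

€33222.73

D_1 = 1491.72000
D_2 = 1794.53916
D_3 = 2158.83061
Terminal value at year 3: TV = D_3×(1+g_2)/(r−g_2) = 2221.43670/0.06 = 37023.94495
P_0 = D_1/(1+r)^1 + D_2/(1+r)^2 + D_3/(1+r)^3 + TV/(1+r)^3
    = 1369.80716 + 1513.20295 + 1671.60987 + 28668.10935 = 33222.72934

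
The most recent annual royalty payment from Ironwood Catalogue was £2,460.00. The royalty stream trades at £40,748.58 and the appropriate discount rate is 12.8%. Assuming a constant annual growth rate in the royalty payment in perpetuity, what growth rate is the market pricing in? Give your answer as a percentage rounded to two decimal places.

P = D₀(1+g)/(r−g) ⇒ P(r−g) = D₀(1+g) ⇒ g(P+D₀) = P·r − D₀
g = (P·r − D₀)/(P + D₀) = (£40,748.58×0.128 − £2,460.00) / (£40,748.58 + £2,460.00) = 0.063779

6.38%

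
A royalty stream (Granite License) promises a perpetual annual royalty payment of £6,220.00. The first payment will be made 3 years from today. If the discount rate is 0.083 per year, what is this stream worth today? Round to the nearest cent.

£63893.31

Value at end of year 2: C / r = £6,220.00 / 0.083 = £74,939.7590
Discount to today: PV = £74,939.7590 / (1 + 0.083)^2 = £74,939.7590 / 1.172889 = £63,893.31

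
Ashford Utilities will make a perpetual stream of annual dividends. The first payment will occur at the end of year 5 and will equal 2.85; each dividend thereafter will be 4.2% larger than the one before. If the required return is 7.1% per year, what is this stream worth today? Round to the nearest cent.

74.69

Value at end of year 4: C₁ / (r − g) = 2.85 / (0.071 − 0.042) = 98.2759
Discount to today: PV = 98.2759 / (1 + 0.071)^4 = 98.2759 / 1.315703 = 74.69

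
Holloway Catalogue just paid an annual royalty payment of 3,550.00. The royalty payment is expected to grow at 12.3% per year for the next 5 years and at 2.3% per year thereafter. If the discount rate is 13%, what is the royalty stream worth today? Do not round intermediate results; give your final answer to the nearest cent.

50325.18

D_1 = 3986.65000
D_2 = 4477.00795
D_3 = 5027.67993
D_4 = 5646.08456
D_5 = 6340.55296
Terminal value at year 5: TV = D_5×(1+g_2)/(r−g_2) = 6486.38568/0.107 = 60620.42690
P_0 = D_1/(1+r)^1 + D_2/(1+r)^2 + D_3/(1+r)^3 + D_4/(1+r)^4 + D_5/(1+r)^5 + TV/(1+r)^5
    = 3528.00885 + 3506.15393 + 3484.43439 + 3462.84940 + 3441.39812 + 32902.33902 = 50325.18371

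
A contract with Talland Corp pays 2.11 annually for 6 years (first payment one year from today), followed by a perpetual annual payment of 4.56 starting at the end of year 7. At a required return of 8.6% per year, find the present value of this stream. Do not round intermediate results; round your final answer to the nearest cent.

PV of 6-year annuity: 2.11 × [1 − (1+0.086)^−6] / 0.086 = 9.57924
Perpetuity value at year 6: 4.56 / 0.086 = 53.02326
PV of perpetuity: 53.02326 / (1+0.086)^6 = 32.32120
Total PV = 9.57924 + 32.32120 = 41.90044

41.90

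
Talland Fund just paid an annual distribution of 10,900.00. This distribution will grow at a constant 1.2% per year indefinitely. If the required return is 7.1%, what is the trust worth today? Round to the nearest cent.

D₁ = D₀ × (1 + g) = 10,900.00 × 1.012 = 11,030.8000
Growing perpetuity: P = D₁ / (r − g) = 11,030.8000 / (0.071 − 0.012) = 186,962.71

186962.71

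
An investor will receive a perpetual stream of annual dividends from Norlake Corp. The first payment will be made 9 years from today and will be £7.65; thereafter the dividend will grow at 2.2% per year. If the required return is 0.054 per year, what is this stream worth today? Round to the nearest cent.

£156.96

Value at end of year 8: C₁ / (r − g) = £7.65 / (0.054 − 0.022) = £239.0625
Discount to today: PV = £239.0625 / (1 + 0.054)^8 = £239.0625 / 1.523088 = £156.96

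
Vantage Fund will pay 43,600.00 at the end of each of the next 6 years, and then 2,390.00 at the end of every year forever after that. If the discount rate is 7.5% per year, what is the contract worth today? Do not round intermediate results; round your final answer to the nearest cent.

PV of 6-year annuity: 43,600.00 × [1 − (1+0.075)^−6] / 0.075 = 204651.70393
Perpetuity value at year 6: 2,390.00 / 0.075 = 31866.66667
PV of perpetuity: 31866.66667 / (1+0.075)^6 = 20648.37372
Total PV = 204651.70393 + 20648.37372 = 225300.07765

225300.08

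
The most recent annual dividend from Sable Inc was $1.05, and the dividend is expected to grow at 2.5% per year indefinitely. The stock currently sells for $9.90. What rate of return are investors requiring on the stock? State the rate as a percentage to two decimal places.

D₁ = $1.05 × 1.025 = $1.0763
P = D₁/(r − g) ⇒ r = D₁/P + g = $1.0763/$9.90 + 0.025 = 0.108712 + 0.025 = 0.133712

13.37%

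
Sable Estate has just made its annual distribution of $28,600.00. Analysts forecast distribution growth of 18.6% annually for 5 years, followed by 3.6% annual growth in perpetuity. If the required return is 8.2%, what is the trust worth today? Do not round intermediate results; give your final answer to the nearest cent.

$1209105.01

D_1 = 33919.60000
D_2 = 40228.64560
D_3 = 47711.17368
D_4 = 56585.45199
D_5 = 67110.34606
Terminal value at year 5: TV = D_5×(1+g_2)/(r−g_2) = 69526.31851/0.046 = 1511441.70682
P_0 = D_1/(1+r)^1 + D_2/(1+r)^2 + D_3/(1+r)^3 + D_4/(1+r)^4 + D_5/(1+r)^5 + TV/(1+r)^5
    = 31348.98336 + 34362.19433 + 37665.03002 + 41285.32865 + 45253.60424 + 1019189.86930 = 1209105.00990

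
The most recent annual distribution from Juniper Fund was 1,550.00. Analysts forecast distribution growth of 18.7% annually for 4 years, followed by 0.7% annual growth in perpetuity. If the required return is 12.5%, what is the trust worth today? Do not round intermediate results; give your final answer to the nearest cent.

D_1 = 1839.85000
D_2 = 2183.90195
D_3 = 2592.29161
D_4 = 3077.05015
Terminal value at year 4: TV = D_4×(1+g_2)/(r−g_2) = 3098.58950/0.118 = 26259.23303
P_0 = D_1/(1+r)^1 + D_2/(1+r)^2 + D_3/(1+r)^3 + D_4/(1+r)^4 + TV/(1+r)^4
    = 1635.42222 + 1725.55216 + 1820.64925 + 1920.98726 + 16393.50991 = 23496.12080

23496.12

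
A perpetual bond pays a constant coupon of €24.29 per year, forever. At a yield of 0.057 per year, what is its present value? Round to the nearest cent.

€426.14

Level perpetuity: PV = C / r = €24.29 / 0.057 = €426.14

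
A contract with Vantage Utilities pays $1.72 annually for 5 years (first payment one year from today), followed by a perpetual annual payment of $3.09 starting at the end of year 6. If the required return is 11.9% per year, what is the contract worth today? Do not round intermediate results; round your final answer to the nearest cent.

PV of 5-year annuity: $1.72 × [1 − (1+0.119)^−5] / 0.119 = 6.21561
Perpetuity value at year 5: $3.09 / 0.119 = 25.96639
PV of perpetuity: 25.96639 / (1+0.119)^5 = 14.79998
Total PV = 6.21561 + 14.79998 = 21.01558

$21.02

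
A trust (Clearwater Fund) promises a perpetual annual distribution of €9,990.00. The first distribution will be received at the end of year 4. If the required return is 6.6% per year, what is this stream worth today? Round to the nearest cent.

Value at end of year 3: C / r = €9,990.00 / 0.066 = €151,363.6364
Discount to today: PV = €151,363.6364 / (1 + 0.066)^3 = €151,363.6364 / 1.211355 = €124,953.94

€124953.94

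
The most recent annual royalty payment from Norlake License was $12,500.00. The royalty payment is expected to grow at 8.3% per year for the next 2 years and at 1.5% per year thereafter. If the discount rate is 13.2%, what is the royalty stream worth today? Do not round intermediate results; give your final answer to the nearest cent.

D_1 = 13537.50000
D_2 = 14661.11250
Terminal value at year 2: TV = D_2×(1+g_2)/(r−g_2) = 14881.02919/0.117 = 127188.28365
P_0 = D_1/(1+r)^1 + D_2/(1+r)^2 + TV/(1+r)^2
    = 11958.92226 + 11441.26573 + 99255.42494 = 122655.61294

$122655.61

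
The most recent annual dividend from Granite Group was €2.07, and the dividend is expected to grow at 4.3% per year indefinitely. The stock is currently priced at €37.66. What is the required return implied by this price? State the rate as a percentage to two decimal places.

10.03%

D₁ = €2.07 × 1.043 = €2.1590
P = D₁/(r − g) ⇒ r = D₁/P + g = €2.1590/€37.66 + 0.043 = 0.057329 + 0.043 = 0.100329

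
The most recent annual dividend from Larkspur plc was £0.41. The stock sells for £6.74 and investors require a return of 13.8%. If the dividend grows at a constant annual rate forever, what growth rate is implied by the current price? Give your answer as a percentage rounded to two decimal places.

P = D₀(1+g)/(r−g) ⇒ P(r−g) = D₀(1+g) ⇒ g(P+D₀) = P·r − D₀
g = (P·r − D₀)/(P + D₀) = (£6.74×0.138 − £0.41) / (£6.74 + £0.41) = 0.072744

7.27%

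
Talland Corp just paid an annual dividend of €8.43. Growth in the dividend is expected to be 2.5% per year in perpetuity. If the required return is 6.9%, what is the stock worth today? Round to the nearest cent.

D₁ = D₀ × (1 + g) = €8.43 × 1.025 = €8.6408
Growing perpetuity: P = D₁ / (r − g) = €8.6408 / (0.069 − 0.025) = €196.38

€196.38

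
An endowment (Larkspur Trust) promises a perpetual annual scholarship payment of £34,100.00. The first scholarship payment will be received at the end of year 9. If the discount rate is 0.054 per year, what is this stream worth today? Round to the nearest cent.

£414606.14

Value at end of year 8: C / r = £34,100.00 / 0.054 = £631,481.4815
Discount to today: PV = £631,481.4815 / (1 + 0.054)^8 = £631,481.4815 / 1.523088 = £414,606.14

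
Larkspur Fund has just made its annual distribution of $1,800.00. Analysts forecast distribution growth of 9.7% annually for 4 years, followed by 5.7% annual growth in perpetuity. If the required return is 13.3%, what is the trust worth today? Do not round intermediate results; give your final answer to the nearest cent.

$28646.87

D_1 = 1974.60000
D_2 = 2166.13620
D_3 = 2376.25141
D_4 = 2606.74780
Terminal value at year 4: TV = D_4×(1+g_2)/(r−g_2) = 2755.33242/0.076 = 36254.37398
P_0 = D_1/(1+r)^1 + D_2/(1+r)^2 + D_3/(1+r)^3 + D_4/(1+r)^4 + TV/(1+r)^4
    = 1742.80671 + 1687.43068 + 1633.81417 + 1581.90127 + 22000.91641 = 28646.86924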